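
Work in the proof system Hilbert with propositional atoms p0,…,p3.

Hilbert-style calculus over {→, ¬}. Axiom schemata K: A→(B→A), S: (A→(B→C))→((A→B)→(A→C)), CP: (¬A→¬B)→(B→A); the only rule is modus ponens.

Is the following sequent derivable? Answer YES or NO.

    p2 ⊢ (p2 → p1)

Enumerate valuations to refute Γ ⊢ Δ:
  v=0000: Γ:[p2=F] Δ:[(p2 → p1)=T] refutes=False
  v=0001: Γ:[p2=F] Δ:[(p2 → p1)=T] refutes=False
  v=0010: Γ:[p2=T] Δ:[(p2 → p1)=F] refutes=True  ← countermodel

Result: NO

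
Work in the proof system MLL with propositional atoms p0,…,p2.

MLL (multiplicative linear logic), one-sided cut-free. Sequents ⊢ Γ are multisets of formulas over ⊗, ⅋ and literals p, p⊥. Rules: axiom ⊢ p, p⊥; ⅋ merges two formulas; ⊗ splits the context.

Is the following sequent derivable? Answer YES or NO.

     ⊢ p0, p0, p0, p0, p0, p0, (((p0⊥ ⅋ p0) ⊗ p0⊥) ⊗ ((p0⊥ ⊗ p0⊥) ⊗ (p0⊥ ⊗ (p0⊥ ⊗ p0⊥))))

Derivation (root first):
[⊗]  ⊢ p0, p0, p0, p0, p0, p0, (((p0⊥ ⅋ p0) ⊗ p0⊥) ⊗ ((p0⊥ ⊗ p0⊥) ⊗ (p0⊥ ⊗ (p0⊥ ⊗ p0⊥))))
  [⊗]  ⊢ p0, ((p0⊥ ⅋ p0) ⊗ p0⊥)
    [⅋]  ⊢ (p0⊥ ⅋ p0)
      [Ax]  ⊢ p0, p0⊥
    [Ax]  ⊢ p0, p0⊥
  [⊗]  ⊢ p0, p0, p0, p0, p0, ((p0⊥ ⊗ p0⊥) ⊗ (p0⊥ ⊗ (p0⊥ ⊗ p0⊥)))
    [⊗]  ⊢ p0, p0, (p0⊥ ⊗ p0⊥)
      [Ax]  ⊢ p0, p0⊥
      [Ax]  ⊢ p0, p0⊥
    [⊗]  ⊢ p0, p0, p0, (p0⊥ ⊗ (p0⊥ ⊗ p0⊥))
      [Ax]  ⊢ p0, p0⊥
      [⊗]  ⊢ p0, p0, (p0⊥ ⊗ p0⊥)
        [Ax]  ⊢ p0, p0⊥
        [Ax]  ⊢ p0, p0⊥

Result: YES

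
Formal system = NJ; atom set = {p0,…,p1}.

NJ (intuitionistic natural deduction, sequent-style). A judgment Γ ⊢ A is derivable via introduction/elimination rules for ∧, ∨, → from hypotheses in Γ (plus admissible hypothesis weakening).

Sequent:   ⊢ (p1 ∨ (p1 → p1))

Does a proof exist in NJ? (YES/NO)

Proof tree:
[∨I₂]  ⊢ (p1 ∨ (p1 → p1))
  [→I]  ⊢ (p1 → p1)
    [Ax] p1 ⊢ p1

Result: YES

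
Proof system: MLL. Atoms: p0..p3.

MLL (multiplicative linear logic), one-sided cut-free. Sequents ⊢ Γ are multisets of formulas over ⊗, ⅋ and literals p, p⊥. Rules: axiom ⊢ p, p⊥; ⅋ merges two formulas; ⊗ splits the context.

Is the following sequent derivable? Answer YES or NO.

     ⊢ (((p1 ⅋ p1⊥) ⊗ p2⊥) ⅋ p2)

Derivation trace:
[⅋]  ⊢ (((p1 ⅋ p1⊥) ⊗ p2⊥) ⅋ p2)
  [⊗]  ⊢ p2, ((p1 ⅋ p1⊥) ⊗ p2⊥)
    [⅋]  ⊢ (p1 ⅋ p1⊥)
      [Ax]  ⊢ p1, p1⊥
    [Ax]  ⊢ p2, p2⊥

Result: YES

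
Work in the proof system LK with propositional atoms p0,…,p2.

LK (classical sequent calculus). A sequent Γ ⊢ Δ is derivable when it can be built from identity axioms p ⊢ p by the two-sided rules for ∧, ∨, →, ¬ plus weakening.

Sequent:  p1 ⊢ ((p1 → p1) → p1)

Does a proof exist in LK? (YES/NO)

Proof tree:
[→R] p1 ⊢ ((p1 → p1) → p1)
  [→L] p1, (p1 → p1) ⊢ p1
    [Ax] p1 ⊢ p1
    [Ax] p1 ⊢ p1

Result: YES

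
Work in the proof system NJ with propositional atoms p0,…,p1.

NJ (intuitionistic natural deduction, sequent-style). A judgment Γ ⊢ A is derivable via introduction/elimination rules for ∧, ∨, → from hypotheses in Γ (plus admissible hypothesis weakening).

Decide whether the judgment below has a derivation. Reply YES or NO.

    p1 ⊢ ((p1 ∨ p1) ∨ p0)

Derivation trace:
[∨I₁] p1 ⊢ ((p1 ∨ p1) ∨ p0)
  [∨I₁] p1 ⊢ (p1 ∨ p1)
    [Ax] p1 ⊢ p1

Result: YES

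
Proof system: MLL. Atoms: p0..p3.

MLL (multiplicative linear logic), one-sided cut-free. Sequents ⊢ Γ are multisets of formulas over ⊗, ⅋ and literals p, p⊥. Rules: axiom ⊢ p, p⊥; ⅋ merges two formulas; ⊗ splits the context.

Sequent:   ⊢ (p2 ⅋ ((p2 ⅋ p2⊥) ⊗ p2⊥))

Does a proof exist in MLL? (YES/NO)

Derivation (root first):
[⅋]  ⊢ (p2 ⅋ ((p2 ⅋ p2⊥) ⊗ p2⊥))
  [⊗]  ⊢ p2, ((p2 ⅋ p2⊥) ⊗ p2⊥)
    [⅋]  ⊢ (p2 ⅋ p2⊥)
      [Ax]  ⊢ p2, p2⊥
    [Ax]  ⊢ p2, p2⊥

Result: YES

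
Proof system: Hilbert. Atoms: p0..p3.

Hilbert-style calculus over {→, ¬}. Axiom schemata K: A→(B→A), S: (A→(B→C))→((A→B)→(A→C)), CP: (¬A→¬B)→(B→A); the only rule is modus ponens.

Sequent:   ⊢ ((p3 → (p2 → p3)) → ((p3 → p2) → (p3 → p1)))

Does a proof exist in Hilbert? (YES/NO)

Search for a countermodel by truth-table:
  v=0000: Γ:[] Δ:[((p3 → (p2 → p3)) → ((p3 → p2) → (p3 → p1)))=T] refutes=False
  v=0001: Γ:[] Δ:[((p3 → (p2 → p3)) → ((p3 → p2) → (p3 → p1)))=T] refutes=False
  v=0010: Γ:[] Δ:[((p3 → (p2 → p3)) → ((p3 → p2) → (p3 → p1)))=T] refutes=False
  v=0011: Γ:[] Δ:[((p3 → (p2 → p3)) → ((p3 → p2) → (p3 → p1)))=F] refutes=True  ← countermodel

Result: NO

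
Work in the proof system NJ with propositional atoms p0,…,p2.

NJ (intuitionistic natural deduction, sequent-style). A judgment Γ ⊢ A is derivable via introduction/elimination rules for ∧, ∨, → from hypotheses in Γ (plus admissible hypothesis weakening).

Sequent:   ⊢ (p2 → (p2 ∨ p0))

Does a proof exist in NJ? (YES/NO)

Derivation trace:
[→I]  ⊢ (p2 → (p2 ∨ p0))
  [∨I₁] p2 ⊢ (p2 ∨ p0)
    [Ax] p2 ⊢ p2

Result: YES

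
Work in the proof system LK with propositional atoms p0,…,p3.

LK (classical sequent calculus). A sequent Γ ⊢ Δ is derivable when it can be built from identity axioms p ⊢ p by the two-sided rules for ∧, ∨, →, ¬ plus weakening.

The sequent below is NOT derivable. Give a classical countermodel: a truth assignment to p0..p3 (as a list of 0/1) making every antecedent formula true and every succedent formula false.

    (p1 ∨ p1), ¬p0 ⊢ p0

Truth-table refutation:
  v=0000: Γ:[(p1 ∨ p1)=F, ¬p0=T] Δ:[p0=F] refutes=False
  v=0001: Γ:[(p1 ∨ p1)=F, ¬p0=T] Δ:[p0=F] refutes=False
  v=0010: Γ:[(p1 ∨ p1)=F, ¬p0=T] Δ:[p0=F] refutes=False
  v=0011: Γ:[(p1 ∨ p1)=F, ¬p0=T] Δ:[p0=F] refutes=False
  v=0100: Γ:[(p1 ∨ p1)=T, ¬p0=T] Δ:[p0=F] refutes=True  ← countermodel

Result: [0, 1, 0, 0]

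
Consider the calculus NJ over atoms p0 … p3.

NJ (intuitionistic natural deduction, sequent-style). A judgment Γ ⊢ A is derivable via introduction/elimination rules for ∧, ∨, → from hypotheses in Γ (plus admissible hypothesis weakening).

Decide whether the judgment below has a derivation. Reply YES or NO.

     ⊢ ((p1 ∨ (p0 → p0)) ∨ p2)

Derivation (root first):
[∨I₁]  ⊢ ((p1 ∨ (p0 → p0)) ∨ p2)
  [∨I₂]  ⊢ (p1 ∨ (p0 → p0))
    [→I]  ⊢ (p0 → p0)
      [Ax] p0 ⊢ p0

Result: YES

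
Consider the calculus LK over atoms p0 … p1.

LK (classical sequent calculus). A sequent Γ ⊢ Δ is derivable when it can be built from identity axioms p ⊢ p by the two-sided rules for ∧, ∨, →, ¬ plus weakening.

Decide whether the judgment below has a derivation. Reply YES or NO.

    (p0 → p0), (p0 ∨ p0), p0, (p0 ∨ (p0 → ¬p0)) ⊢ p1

Search for a countermodel by truth-table:
  v=00: Γ:[(p0 → p0)=T, (p0 ∨ p0)=F, p0=F, (p0 ∨ (p0 → ¬p0))=T] Δ:[p1=F] refutes=False
  v=01: Γ:[(p0 → p0)=T, (p0 ∨ p0)=F, p0=F, (p0 ∨ (p0 → ¬p0))=T] Δ:[p1=T] refutes=False
  v=10: Γ:[(p0 → p0)=T, (p0 ∨ p0)=T, p0=T, (p0 ∨ (p0 → ¬p0))=T] Δ:[p1=F] refutes=True  ← countermodel

Result: NO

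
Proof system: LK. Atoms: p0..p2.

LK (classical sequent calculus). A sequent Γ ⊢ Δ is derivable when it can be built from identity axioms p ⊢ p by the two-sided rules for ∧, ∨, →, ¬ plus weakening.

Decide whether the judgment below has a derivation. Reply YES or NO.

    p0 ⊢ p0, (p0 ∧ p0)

Derivation (root first):
[∧R] p0 ⊢ p0, (p0 ∧ p0)
  [WR] p0 ⊢ p0, p0
    [Ax] p0 ⊢ p0
  [WR] p0 ⊢ p0, p0
    [Ax] p0 ⊢ p0

Result: YES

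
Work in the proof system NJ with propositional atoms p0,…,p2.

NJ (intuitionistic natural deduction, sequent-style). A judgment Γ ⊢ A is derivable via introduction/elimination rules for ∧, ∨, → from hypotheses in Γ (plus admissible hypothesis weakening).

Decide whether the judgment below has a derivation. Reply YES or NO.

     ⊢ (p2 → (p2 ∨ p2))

Derivation (root first):
[→I]  ⊢ (p2 → (p2 ∨ p2))
  [∨I₁] p2 ⊢ (p2 ∨ p2)
    [Ax] p2 ⊢ p2

Result: YES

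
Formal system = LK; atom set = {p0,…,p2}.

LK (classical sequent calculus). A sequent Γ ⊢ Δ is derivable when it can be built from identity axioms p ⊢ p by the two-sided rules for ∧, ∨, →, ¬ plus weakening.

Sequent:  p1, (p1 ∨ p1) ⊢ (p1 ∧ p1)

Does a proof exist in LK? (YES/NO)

Derivation (root first):
[∧R] p1, (p1 ∨ p1) ⊢ (p1 ∧ p1)
  [Ax] p1 ⊢ p1
  [∨L] (p1 ∨ p1) ⊢ p1
    [Ax] p1 ⊢ p1
    [Ax] p1 ⊢ p1

Result: YES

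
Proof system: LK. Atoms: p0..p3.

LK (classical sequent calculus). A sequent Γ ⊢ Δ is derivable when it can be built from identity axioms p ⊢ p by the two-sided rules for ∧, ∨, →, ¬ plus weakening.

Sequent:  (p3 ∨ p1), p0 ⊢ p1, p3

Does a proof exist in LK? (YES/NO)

Proof tree:
[WL] (p3 ∨ p1), p0 ⊢ p1, p3
  [∨L] (p3 ∨ p1) ⊢ p1, p3
    [Ax] p3 ⊢ p3
    [Ax] p1 ⊢ p1

Result: YES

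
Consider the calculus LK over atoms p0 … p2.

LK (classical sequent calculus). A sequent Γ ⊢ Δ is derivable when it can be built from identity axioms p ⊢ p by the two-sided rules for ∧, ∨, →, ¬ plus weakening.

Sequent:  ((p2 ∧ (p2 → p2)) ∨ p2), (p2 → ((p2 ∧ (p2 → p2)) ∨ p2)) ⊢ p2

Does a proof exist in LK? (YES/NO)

Derivation trace:
[→L] ((p2 ∧ (p2 → p2)) ∨ p2), (p2 → ((p2 ∧ (p2 → p2)) ∨ p2)) ⊢ p2
  [∨L] ((p2 ∧ (p2 → p2)) ∨ p2) ⊢ p2
    [∧L] (p2 ∧ (p2 → p2)) ⊢ p2
      [→L] p2, (p2 → p2) ⊢ p2
        [Ax] p2 ⊢ p2
        [Ax] p2 ⊢ p2
    [Ax] p2 ⊢ p2
  [∨L] ((p2 ∧ (p2 → p2)) ∨ p2) ⊢ p2
    [∧L] (p2 ∧ (p2 → p2)) ⊢ p2
      [→L] p2, (p2 → p2) ⊢ p2
        [Ax] p2 ⊢ p2
        [Ax] p2 ⊢ p2
    [Ax] p2 ⊢ p2

Result: YES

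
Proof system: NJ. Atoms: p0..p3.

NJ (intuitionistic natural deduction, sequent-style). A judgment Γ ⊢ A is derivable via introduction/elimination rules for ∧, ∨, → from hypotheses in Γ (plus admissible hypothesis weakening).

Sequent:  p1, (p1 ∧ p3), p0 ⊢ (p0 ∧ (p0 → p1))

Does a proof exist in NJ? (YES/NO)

Derivation trace:
[∧I] p1, (p1 ∧ p3), p0 ⊢ (p0 ∧ (p0 → p1))
  [Ax] p0 ⊢ p0
  [Wk] p1, (p1 ∧ p3) ⊢ (p0 → p1)
    [→I] p1 ⊢ (p0 → p1)
      [Wk] p1, p0 ⊢ p1
        [Ax] p1 ⊢ p1

Result: YES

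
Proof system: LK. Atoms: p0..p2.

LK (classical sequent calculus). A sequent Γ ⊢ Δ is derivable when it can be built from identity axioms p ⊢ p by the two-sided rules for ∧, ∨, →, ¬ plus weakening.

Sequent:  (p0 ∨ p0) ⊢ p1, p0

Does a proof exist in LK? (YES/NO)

Proof tree:
[∨L] (p0 ∨ p0) ⊢ p1, p0
  [WR] p0 ⊢ p0, p1
    [Ax] p0 ⊢ p0
  [Ax] p0 ⊢ p0

Result: YES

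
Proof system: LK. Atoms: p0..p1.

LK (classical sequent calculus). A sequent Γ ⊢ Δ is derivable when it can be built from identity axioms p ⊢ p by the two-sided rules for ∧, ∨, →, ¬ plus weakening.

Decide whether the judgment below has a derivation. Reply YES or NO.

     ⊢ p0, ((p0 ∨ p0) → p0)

Proof tree:
[→R]  ⊢ p0, ((p0 ∨ p0) → p0)
  [WR] (p0 ∨ p0) ⊢ p0, p0
    [∨L] (p0 ∨ p0) ⊢ p0
      [Ax] p0 ⊢ p0
      [Ax] p0 ⊢ p0

Result: YES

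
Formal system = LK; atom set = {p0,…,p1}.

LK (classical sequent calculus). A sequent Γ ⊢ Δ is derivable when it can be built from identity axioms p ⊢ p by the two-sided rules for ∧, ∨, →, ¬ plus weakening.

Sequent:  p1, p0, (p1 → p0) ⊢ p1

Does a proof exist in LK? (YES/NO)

Derivation (root first):
[→L] p1, p0, (p1 → p0) ⊢ p1
  [Ax] p1 ⊢ p1
  [WL] p1, p0, p0 ⊢ p1
    [WL] p1, p0 ⊢ p1
      [Ax] p1 ⊢ p1

Result: YES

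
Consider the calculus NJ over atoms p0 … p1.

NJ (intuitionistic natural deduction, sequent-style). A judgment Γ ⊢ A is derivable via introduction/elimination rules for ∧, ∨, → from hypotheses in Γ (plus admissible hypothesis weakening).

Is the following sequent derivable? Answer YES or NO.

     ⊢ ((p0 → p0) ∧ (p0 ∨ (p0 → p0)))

Derivation (root first):
[∧I]  ⊢ ((p0 → p0) ∧ (p0 ∨ (p0 → p0)))
  [→I]  ⊢ (p0 → p0)
    [Ax] p0 ⊢ p0
  [∨I₂]  ⊢ (p0 ∨ (p0 → p0))
    [→I]  ⊢ (p0 → p0)
      [Ax] p0 ⊢ p0

Result: YES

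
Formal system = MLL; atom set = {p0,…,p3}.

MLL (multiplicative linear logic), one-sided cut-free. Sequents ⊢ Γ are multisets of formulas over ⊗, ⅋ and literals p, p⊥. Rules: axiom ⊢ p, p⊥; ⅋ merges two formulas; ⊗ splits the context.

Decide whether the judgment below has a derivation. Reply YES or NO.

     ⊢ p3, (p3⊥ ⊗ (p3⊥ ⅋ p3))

Proof tree:
[⊗]  ⊢ p3, (p3⊥ ⊗ (p3⊥ ⅋ p3))
  [Ax]  ⊢ p3, p3⊥
  [⅋]  ⊢ (p3⊥ ⅋ p3)
    [Ax]  ⊢ p3, p3⊥

Result: YES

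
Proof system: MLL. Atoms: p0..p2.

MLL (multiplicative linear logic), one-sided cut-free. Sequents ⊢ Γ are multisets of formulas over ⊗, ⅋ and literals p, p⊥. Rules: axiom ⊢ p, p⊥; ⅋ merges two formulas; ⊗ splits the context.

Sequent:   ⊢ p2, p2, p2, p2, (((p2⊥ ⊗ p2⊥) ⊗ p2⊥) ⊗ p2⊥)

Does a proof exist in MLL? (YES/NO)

Derivation trace:
[⊗]  ⊢ p2, p2, p2, p2, (((p2⊥ ⊗ p2⊥) ⊗ p2⊥) ⊗ p2⊥)
  [⊗]  ⊢ p2, p2, p2, ((p2⊥ ⊗ p2⊥) ⊗ p2⊥)
    [⊗]  ⊢ p2, p2, (p2⊥ ⊗ p2⊥)
      [Ax]  ⊢ p2, p2⊥
      [Ax]  ⊢ p2, p2⊥
    [Ax]  ⊢ p2, p2⊥
  [Ax]  ⊢ p2, p2⊥

Result: YES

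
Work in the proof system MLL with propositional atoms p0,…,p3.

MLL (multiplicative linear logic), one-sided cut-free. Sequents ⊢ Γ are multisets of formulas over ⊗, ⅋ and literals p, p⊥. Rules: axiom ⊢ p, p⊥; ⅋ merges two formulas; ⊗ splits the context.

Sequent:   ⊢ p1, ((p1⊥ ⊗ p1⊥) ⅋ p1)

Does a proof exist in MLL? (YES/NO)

Derivation trace:
[⅋]  ⊢ p1, ((p1⊥ ⊗ p1⊥) ⅋ p1)
  [⊗]  ⊢ p1, p1, (p1⊥ ⊗ p1⊥)
    [Ax]  ⊢ p1, p1⊥
    [Ax]  ⊢ p1, p1⊥

Result: YES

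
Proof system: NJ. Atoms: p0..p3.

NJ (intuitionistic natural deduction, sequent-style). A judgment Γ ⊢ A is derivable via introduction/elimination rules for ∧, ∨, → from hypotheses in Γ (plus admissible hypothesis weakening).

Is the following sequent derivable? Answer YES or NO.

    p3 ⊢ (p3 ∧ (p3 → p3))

Proof tree:
[∧I] p3 ⊢ (p3 ∧ (p3 → p3))
  [Ax] p3 ⊢ p3
  [→I]  ⊢ (p3 → p3)
    [Ax] p3 ⊢ p3

Result: YES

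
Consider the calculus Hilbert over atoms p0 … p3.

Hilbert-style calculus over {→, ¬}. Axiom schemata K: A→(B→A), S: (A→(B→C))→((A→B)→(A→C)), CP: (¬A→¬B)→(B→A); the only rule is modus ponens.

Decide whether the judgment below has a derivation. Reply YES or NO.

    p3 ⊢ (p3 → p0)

Search for a countermodel by truth-table:
  v=0000: Γ:[p3=F] Δ:[(p3 → p0)=T] refutes=False
  v=0001: Γ:[p3=T] Δ:[(p3 → p0)=F] refutes=True  ← countermodel

Result: NO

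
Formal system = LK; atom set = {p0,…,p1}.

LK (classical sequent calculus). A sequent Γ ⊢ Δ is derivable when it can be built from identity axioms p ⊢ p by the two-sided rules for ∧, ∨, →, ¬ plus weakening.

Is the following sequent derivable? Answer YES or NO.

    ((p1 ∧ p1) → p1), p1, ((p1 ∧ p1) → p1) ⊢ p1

Derivation trace:
[→L] ((p1 ∧ p1) → p1), p1, ((p1 ∧ p1) → p1) ⊢ p1
  [→L] p1, ((p1 ∧ p1) → p1) ⊢ (p1 ∧ p1)
    [∧R] p1 ⊢ (p1 ∧ p1)
      [Ax] p1 ⊢ p1
      [Ax] p1 ⊢ p1
    [∧R] p1 ⊢ (p1 ∧ p1)
      [Ax] p1 ⊢ p1
      [Ax] p1 ⊢ p1
  [Ax] p1 ⊢ p1

Result: YES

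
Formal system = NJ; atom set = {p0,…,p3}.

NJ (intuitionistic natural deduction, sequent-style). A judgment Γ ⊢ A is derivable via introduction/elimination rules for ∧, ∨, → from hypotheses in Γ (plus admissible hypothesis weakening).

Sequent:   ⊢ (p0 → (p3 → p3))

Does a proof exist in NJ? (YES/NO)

Derivation trace:
[→I]  ⊢ (p0 → (p3 → p3))
  [→I] p0 ⊢ (p3 → p3)
    [Wk] p3, p0 ⊢ p3
      [Ax] p3 ⊢ p3

Result: YES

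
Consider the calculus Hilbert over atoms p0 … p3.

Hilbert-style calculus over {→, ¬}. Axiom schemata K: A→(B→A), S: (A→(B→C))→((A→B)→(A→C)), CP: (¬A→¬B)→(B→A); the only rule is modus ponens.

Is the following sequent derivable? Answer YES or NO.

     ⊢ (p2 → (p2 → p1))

Search for a countermodel by truth-table:
  v=0000: Γ:[] Δ:[(p2 → (p2 → p1))=T] refutes=False
  v=0001: Γ:[] Δ:[(p2 → (p2 → p1))=T] refutes=False
  v=0010: Γ:[] Δ:[(p2 → (p2 → p1))=F] refutes=True  ← countermodel

Result: NO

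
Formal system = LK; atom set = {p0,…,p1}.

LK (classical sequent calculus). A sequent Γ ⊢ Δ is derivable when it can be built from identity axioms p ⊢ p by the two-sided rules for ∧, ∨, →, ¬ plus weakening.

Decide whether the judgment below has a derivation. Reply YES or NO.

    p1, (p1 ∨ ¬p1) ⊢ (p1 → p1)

Derivation trace:
[∨L] p1, (p1 ∨ ¬p1) ⊢ (p1 → p1)
  [→R] p1 ⊢ (p1 → p1)
    [WL] p1, p1 ⊢ p1
      [Ax] p1 ⊢ p1
  [¬L] p1, p1, ¬p1 ⊢ 
    [WL] p1, p1 ⊢ p1
      [Ax] p1 ⊢ p1

Result: YES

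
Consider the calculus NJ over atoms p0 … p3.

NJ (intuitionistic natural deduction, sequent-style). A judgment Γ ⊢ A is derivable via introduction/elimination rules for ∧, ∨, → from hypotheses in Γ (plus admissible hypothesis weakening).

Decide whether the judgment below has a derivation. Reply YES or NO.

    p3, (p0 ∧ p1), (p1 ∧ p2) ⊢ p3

Proof tree:
[Wk] p3, (p0 ∧ p1), (p1 ∧ p2) ⊢ p3
  [Wk] p3, (p0 ∧ p1) ⊢ p3
    [Ax] p3 ⊢ p3

Result: YES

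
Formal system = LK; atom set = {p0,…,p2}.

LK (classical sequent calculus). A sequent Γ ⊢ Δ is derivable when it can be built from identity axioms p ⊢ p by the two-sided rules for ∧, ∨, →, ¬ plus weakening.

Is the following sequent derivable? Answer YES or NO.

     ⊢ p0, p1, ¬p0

Derivation (root first):
[¬R]  ⊢ p0, p1, ¬p0
  [WR] p0 ⊢ p0, p1
    [Ax] p0 ⊢ p0

Result: YES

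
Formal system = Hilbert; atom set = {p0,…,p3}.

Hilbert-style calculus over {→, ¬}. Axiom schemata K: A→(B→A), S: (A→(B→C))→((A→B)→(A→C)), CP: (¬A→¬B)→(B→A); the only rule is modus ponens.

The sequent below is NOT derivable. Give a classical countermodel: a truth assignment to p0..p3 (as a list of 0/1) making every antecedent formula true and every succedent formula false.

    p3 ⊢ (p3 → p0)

Enumerate valuations to refute Γ ⊢ Δ:
  v=0000: Γ:[p3=F] Δ:[(p3 → p0)=T] refutes=False
  v=0001: Γ:[p3=T] Δ:[(p3 → p0)=F] refutes=True  ← countermodel

Result: [0, 0, 0, 1]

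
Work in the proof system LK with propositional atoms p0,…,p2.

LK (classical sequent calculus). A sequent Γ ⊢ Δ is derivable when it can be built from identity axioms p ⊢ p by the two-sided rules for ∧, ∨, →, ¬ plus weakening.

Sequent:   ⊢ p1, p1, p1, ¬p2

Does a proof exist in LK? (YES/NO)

Enumerate valuations to refute Γ ⊢ Δ:
  v=000: Γ:[] Δ:[p1=F, p1=F, p1=F, ¬p2=T] refutes=False
  v=001: Γ:[] Δ:[p1=F, p1=F, p1=F, ¬p2=F] refutes=True  ← countermodel

Result: NO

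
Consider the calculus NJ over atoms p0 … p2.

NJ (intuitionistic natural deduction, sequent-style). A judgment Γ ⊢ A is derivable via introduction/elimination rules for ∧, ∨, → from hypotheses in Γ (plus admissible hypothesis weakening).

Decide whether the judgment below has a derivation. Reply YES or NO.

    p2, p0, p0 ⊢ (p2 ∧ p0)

Proof tree:
[Wk] p2, p0, p0 ⊢ (p2 ∧ p0)
  [∧I] p2, p0 ⊢ (p2 ∧ p0)
    [Ax] p2 ⊢ p2
    [Ax] p0 ⊢ p0

Result: YES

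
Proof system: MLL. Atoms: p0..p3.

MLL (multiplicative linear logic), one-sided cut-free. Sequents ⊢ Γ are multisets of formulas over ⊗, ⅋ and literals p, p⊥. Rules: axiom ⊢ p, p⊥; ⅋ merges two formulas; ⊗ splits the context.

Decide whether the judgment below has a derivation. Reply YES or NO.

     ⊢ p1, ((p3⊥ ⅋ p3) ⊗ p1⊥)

Proof tree:
[⊗]  ⊢ p1, ((p3⊥ ⅋ p3) ⊗ p1⊥)
  [⅋]  ⊢ (p3⊥ ⅋ p3)
    [Ax]  ⊢ p3, p3⊥
  [Ax]  ⊢ p1, p1⊥

Result: YES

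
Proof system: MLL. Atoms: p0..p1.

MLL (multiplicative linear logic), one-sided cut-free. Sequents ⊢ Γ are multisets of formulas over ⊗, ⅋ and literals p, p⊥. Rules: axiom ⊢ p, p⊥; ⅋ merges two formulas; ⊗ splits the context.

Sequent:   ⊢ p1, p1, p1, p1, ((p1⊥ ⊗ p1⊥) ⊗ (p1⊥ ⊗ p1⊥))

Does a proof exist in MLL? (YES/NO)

Derivation (root first):
[⊗]  ⊢ p1, p1, p1, p1, ((p1⊥ ⊗ p1⊥) ⊗ (p1⊥ ⊗ p1⊥))
  [⊗]  ⊢ p1, p1, (p1⊥ ⊗ p1⊥)
    [Ax]  ⊢ p1, p1⊥
    [Ax]  ⊢ p1, p1⊥
  [⊗]  ⊢ p1, p1, (p1⊥ ⊗ p1⊥)
    [Ax]  ⊢ p1, p1⊥
    [Ax]  ⊢ p1, p1⊥

Result: YES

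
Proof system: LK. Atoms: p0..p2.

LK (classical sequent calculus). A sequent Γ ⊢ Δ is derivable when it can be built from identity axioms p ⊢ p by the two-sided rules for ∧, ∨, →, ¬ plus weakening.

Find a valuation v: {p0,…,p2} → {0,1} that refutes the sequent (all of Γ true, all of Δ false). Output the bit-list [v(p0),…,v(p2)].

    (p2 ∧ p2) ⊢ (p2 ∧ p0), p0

Truth-table refutation:
  v=000: Γ:[(p2 ∧ p2)=F] Δ:[(p2 ∧ p0)=F, p0=F] refutes=False
  v=001: Γ:[(p2 ∧ p2)=T] Δ:[(p2 ∧ p0)=F, p0=F] refutes=True  ← countermodel

Result: [0, 0, 1]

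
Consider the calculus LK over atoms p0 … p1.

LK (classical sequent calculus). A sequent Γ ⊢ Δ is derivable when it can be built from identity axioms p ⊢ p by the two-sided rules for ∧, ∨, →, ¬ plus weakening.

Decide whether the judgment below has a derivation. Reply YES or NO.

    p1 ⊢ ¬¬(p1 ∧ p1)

Proof tree:
[¬R] p1 ⊢ ¬¬(p1 ∧ p1)
  [¬L] p1, ¬(p1 ∧ p1) ⊢ 
    [∧R] p1 ⊢ (p1 ∧ p1)
      [Ax] p1 ⊢ p1
      [Ax] p1 ⊢ p1

Result: YES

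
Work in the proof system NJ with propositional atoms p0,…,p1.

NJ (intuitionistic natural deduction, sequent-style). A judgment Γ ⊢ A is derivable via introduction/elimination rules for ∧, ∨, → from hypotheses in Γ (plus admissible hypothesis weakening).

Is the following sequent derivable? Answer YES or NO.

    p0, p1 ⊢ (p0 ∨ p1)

Proof tree:
[Wk] p0, p1 ⊢ (p0 ∨ p1)
  [∨I₁] p0 ⊢ (p0 ∨ p1)
    [Ax] p0 ⊢ p0

Result: YES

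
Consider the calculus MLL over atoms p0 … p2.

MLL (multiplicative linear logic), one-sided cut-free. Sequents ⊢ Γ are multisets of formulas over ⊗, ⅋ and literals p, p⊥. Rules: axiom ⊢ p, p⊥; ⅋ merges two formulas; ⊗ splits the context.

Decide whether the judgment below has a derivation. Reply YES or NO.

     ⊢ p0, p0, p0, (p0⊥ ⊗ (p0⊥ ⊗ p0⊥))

Derivation (root first):
[⊗]  ⊢ p0, p0, p0, (p0⊥ ⊗ (p0⊥ ⊗ p0⊥))
  [Ax]  ⊢ p0, p0⊥
  [⊗]  ⊢ p0, p0, (p0⊥ ⊗ p0⊥)
    [Ax]  ⊢ p0, p0⊥
    [Ax]  ⊢ p0, p0⊥

Result: YES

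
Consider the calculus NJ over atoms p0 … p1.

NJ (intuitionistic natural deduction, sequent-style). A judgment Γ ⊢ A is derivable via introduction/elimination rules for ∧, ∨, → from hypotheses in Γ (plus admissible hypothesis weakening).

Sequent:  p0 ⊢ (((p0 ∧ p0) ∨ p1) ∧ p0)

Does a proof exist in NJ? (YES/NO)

Proof tree:
[∧I] p0 ⊢ (((p0 ∧ p0) ∨ p1) ∧ p0)
  [Wk] p0, p0 ⊢ ((p0 ∧ p0) ∨ p1)
    [∨I₁] p0 ⊢ ((p0 ∧ p0) ∨ p1)
      [∧I] p0 ⊢ (p0 ∧ p0)
        [Ax] p0 ⊢ p0
        [Ax] p0 ⊢ p0
  [Ax] p0 ⊢ p0

Result: YES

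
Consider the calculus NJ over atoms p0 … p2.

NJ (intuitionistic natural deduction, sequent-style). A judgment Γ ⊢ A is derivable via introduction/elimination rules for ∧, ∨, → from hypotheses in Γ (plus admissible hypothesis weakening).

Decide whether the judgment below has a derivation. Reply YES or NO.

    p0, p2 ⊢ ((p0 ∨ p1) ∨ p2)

Derivation trace:
[Wk] p0, p2 ⊢ ((p0 ∨ p1) ∨ p2)
  [∨I₁] p0 ⊢ ((p0 ∨ p1) ∨ p2)
    [∨I₁] p0 ⊢ (p0 ∨ p1)
      [Ax] p0 ⊢ p0

Result: YES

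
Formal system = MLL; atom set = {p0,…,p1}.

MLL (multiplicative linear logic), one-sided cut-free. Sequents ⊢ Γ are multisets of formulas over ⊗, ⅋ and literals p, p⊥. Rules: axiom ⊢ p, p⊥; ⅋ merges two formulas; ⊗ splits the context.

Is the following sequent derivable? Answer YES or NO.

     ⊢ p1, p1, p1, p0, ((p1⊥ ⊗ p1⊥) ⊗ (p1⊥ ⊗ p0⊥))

Derivation (root first):
[⊗]  ⊢ p1, p1, p1, p0, ((p1⊥ ⊗ p1⊥) ⊗ (p1⊥ ⊗ p0⊥))
  [⊗]  ⊢ p1, p1, (p1⊥ ⊗ p1⊥)
    [Ax]  ⊢ p1, p1⊥
    [Ax]  ⊢ p1, p1⊥
  [⊗]  ⊢ p1, p0, (p1⊥ ⊗ p0⊥)
    [Ax]  ⊢ p1, p1⊥
    [Ax]  ⊢ p0, p0⊥

Result: YES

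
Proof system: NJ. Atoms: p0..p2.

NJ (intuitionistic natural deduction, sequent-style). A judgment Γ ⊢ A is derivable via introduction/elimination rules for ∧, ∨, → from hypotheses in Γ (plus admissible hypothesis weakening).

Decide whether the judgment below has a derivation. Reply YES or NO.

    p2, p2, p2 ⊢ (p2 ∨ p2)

Derivation (root first):
[∨I₂] p2, p2, p2 ⊢ (p2 ∨ p2)
  [Wk] p2, p2, p2 ⊢ p2
    [Wk] p2, p2 ⊢ p2
      [Ax] p2 ⊢ p2

Result: YES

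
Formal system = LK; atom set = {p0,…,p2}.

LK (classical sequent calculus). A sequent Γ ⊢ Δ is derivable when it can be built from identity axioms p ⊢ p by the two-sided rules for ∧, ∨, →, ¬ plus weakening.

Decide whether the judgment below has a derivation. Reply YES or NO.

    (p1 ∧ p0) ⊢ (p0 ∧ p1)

Derivation (root first):
[∧L] (p1 ∧ p0) ⊢ (p0 ∧ p1)
  [∧R] p1, p0 ⊢ (p0 ∧ p1)
    [Ax] p0 ⊢ p0
    [WL] p1, p0 ⊢ p1
      [Ax] p1 ⊢ p1

Result: YES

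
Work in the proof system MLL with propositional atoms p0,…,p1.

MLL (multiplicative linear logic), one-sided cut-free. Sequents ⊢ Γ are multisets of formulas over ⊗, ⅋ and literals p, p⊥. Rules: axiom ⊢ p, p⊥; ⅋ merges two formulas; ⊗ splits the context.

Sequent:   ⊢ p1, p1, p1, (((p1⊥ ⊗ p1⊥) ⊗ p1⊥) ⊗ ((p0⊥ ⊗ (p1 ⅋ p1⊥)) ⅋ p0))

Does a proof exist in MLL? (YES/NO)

Proof tree:
[⊗]  ⊢ p1, p1, p1, (((p1⊥ ⊗ p1⊥) ⊗ p1⊥) ⊗ ((p0⊥ ⊗ (p1 ⅋ p1⊥)) ⅋ p0))
  [⊗]  ⊢ p1, p1, p1, ((p1⊥ ⊗ p1⊥) ⊗ p1⊥)
    [⊗]  ⊢ p1, p1, (p1⊥ ⊗ p1⊥)
      [Ax]  ⊢ p1, p1⊥
      [Ax]  ⊢ p1, p1⊥
    [Ax]  ⊢ p1, p1⊥
  [⅋]  ⊢ ((p0⊥ ⊗ (p1 ⅋ p1⊥)) ⅋ p0)
    [⊗]  ⊢ p0, (p0⊥ ⊗ (p1 ⅋ p1⊥))
      [Ax]  ⊢ p0, p0⊥
      [⅋]  ⊢ (p1 ⅋ p1⊥)
        [Ax]  ⊢ p1, p1⊥

Result: YES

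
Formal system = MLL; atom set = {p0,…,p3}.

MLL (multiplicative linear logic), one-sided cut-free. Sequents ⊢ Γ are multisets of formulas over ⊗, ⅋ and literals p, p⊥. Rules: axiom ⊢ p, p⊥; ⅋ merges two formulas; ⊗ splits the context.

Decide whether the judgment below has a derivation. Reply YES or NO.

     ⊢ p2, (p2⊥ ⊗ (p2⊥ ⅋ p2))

Derivation (root first):
[⊗]  ⊢ p2, (p2⊥ ⊗ (p2⊥ ⅋ p2))
  [Ax]  ⊢ p2, p2⊥
  [⅋]  ⊢ (p2⊥ ⅋ p2)
    [Ax]  ⊢ p2, p2⊥

Result: YES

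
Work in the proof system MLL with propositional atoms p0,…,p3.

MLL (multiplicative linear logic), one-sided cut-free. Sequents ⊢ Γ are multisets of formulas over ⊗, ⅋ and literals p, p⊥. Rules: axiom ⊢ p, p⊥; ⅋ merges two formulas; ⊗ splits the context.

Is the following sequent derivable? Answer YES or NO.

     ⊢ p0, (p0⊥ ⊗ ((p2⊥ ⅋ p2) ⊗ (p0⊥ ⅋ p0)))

Derivation (root first):
[⊗]  ⊢ p0, (p0⊥ ⊗ ((p2⊥ ⅋ p2) ⊗ (p0⊥ ⅋ p0)))
  [Ax]  ⊢ p0, p0⊥
  [⊗]  ⊢ ((p2⊥ ⅋ p2) ⊗ (p0⊥ ⅋ p0))
    [⅋]  ⊢ (p2⊥ ⅋ p2)
      [Ax]  ⊢ p2, p2⊥
    [⅋]  ⊢ (p0⊥ ⅋ p0)
      [Ax]  ⊢ p0, p0⊥

Result: YES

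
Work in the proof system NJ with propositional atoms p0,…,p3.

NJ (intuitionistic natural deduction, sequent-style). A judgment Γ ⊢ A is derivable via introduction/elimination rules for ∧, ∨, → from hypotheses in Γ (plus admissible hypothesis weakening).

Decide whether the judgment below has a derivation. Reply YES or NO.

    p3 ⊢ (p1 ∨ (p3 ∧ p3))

Derivation trace:
[∨I₂] p3 ⊢ (p1 ∨ (p3 ∧ p3))
  [∧I] p3 ⊢ (p3 ∧ p3)
    [Ax] p3 ⊢ p3
    [Ax] p3 ⊢ p3

Result: YES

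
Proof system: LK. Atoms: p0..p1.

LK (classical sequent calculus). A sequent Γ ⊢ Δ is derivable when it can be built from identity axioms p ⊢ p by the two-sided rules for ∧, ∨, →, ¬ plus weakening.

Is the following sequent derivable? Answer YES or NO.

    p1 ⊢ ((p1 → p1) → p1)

Proof tree:
[→R] p1 ⊢ ((p1 → p1) → p1)
  [→L] p1, (p1 → p1) ⊢ p1
    [Ax] p1 ⊢ p1
    [Ax] p1 ⊢ p1

Result: YES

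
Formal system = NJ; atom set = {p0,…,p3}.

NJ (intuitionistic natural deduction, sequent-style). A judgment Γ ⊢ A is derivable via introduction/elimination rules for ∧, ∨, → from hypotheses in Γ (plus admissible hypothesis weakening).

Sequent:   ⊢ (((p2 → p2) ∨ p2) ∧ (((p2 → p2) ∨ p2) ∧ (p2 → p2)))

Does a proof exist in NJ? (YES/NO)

Proof tree:
[∧I]  ⊢ (((p2 → p2) ∨ p2) ∧ (((p2 → p2) ∨ p2) ∧ (p2 → p2)))
  [∨I₁]  ⊢ ((p2 → p2) ∨ p2)
    [→I]  ⊢ (p2 → p2)
      [Ax] p2 ⊢ p2
  [∧I]  ⊢ (((p2 → p2) ∨ p2) ∧ (p2 → p2))
    [∨I₁]  ⊢ ((p2 → p2) ∨ p2)
      [→I]  ⊢ (p2 → p2)
        [Ax] p2 ⊢ p2
    [→I]  ⊢ (p2 → p2)
      [Ax] p2 ⊢ p2

Result: YES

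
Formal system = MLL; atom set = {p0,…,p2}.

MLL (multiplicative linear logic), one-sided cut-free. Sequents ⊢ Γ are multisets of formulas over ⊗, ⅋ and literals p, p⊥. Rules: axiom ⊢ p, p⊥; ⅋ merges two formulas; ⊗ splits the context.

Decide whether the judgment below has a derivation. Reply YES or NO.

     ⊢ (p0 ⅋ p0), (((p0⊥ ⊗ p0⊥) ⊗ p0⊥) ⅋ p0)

Derivation (root first):
[⅋]  ⊢ (p0 ⅋ p0), (((p0⊥ ⊗ p0⊥) ⊗ p0⊥) ⅋ p0)
  [⅋]  ⊢ p0, ((p0⊥ ⊗ p0⊥) ⊗ p0⊥), (p0 ⅋ p0)
    [⊗]  ⊢ p0, p0, p0, ((p0⊥ ⊗ p0⊥) ⊗ p0⊥)
      [⊗]  ⊢ p0, p0, (p0⊥ ⊗ p0⊥)
        [Ax]  ⊢ p0, p0⊥
        [Ax]  ⊢ p0, p0⊥
      [Ax]  ⊢ p0, p0⊥

Result: YES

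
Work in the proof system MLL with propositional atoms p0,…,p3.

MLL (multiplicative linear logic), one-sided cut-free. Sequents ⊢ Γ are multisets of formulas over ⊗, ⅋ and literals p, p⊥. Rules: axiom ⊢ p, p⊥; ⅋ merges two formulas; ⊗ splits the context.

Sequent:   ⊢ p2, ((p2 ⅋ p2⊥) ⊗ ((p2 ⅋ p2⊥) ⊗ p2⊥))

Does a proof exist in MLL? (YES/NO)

Derivation (root first):
[⊗]  ⊢ p2, ((p2 ⅋ p2⊥) ⊗ ((p2 ⅋ p2⊥) ⊗ p2⊥))
  [⅋]  ⊢ (p2 ⅋ p2⊥)
    [Ax]  ⊢ p2, p2⊥
  [⊗]  ⊢ p2, ((p2 ⅋ p2⊥) ⊗ p2⊥)
    [⅋]  ⊢ (p2 ⅋ p2⊥)
      [Ax]  ⊢ p2, p2⊥
    [Ax]  ⊢ p2, p2⊥

Result: YES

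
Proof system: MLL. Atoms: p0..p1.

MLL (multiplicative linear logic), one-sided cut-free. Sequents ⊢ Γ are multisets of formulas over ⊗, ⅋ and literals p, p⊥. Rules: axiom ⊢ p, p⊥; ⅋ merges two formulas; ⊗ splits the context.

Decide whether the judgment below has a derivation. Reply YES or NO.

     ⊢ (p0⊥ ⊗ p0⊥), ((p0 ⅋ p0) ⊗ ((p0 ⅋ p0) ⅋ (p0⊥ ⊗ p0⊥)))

Derivation trace:
[⊗]  ⊢ (p0⊥ ⊗ p0⊥), ((p0 ⅋ p0) ⊗ ((p0 ⅋ p0) ⅋ (p0⊥ ⊗ p0⊥)))
  [⅋]  ⊢ (p0⊥ ⊗ p0⊥), (p0 ⅋ p0)
    [⊗]  ⊢ p0, p0, (p0⊥ ⊗ p0⊥)
      [Ax]  ⊢ p0, p0⊥
      [Ax]  ⊢ p0, p0⊥
  [⅋]  ⊢ ((p0 ⅋ p0) ⅋ (p0⊥ ⊗ p0⊥))
    [⅋]  ⊢ (p0⊥ ⊗ p0⊥), (p0 ⅋ p0)
      [⊗]  ⊢ p0, p0, (p0⊥ ⊗ p0⊥)
        [Ax]  ⊢ p0, p0⊥
        [Ax]  ⊢ p0, p0⊥

Result: YES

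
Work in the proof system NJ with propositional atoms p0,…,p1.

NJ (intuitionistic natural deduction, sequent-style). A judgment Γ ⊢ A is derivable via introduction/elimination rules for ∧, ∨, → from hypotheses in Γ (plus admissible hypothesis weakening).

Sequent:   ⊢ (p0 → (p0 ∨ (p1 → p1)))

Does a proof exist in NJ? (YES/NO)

Derivation (root first):
[→I]  ⊢ (p0 → (p0 ∨ (p1 → p1)))
  [Wk] p0 ⊢ (p0 ∨ (p1 → p1))
    [∨I₂]  ⊢ (p0 ∨ (p1 → p1))
      [→I]  ⊢ (p1 → p1)
        [Ax] p1 ⊢ p1

Result: YES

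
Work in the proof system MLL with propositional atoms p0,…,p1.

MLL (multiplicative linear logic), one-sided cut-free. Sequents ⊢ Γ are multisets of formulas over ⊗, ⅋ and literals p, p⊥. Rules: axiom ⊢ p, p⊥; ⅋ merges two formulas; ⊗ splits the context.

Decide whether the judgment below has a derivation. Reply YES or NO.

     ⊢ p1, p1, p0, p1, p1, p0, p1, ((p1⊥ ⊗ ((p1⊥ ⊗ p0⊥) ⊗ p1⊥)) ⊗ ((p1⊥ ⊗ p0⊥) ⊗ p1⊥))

Derivation trace:
[⊗]  ⊢ p1, p1, p0, p1, p1, p0, p1, ((p1⊥ ⊗ ((p1⊥ ⊗ p0⊥) ⊗ p1⊥)) ⊗ ((p1⊥ ⊗ p0⊥) ⊗ p1⊥))
  [⊗]  ⊢ p1, p1, p0, p1, (p1⊥ ⊗ ((p1⊥ ⊗ p0⊥) ⊗ p1⊥))
    [Ax]  ⊢ p1, p1⊥
    [⊗]  ⊢ p1, p0, p1, ((p1⊥ ⊗ p0⊥) ⊗ p1⊥)
      [⊗]  ⊢ p1, p0, (p1⊥ ⊗ p0⊥)
        [Ax]  ⊢ p1, p1⊥
        [Ax]  ⊢ p0, p0⊥
      [Ax]  ⊢ p1, p1⊥
  [⊗]  ⊢ p1, p0, p1, ((p1⊥ ⊗ p0⊥) ⊗ p1⊥)
    [⊗]  ⊢ p1, p0, (p1⊥ ⊗ p0⊥)
      [Ax]  ⊢ p1, p1⊥
      [Ax]  ⊢ p0, p0⊥
    [Ax]  ⊢ p1, p1⊥

Result: YES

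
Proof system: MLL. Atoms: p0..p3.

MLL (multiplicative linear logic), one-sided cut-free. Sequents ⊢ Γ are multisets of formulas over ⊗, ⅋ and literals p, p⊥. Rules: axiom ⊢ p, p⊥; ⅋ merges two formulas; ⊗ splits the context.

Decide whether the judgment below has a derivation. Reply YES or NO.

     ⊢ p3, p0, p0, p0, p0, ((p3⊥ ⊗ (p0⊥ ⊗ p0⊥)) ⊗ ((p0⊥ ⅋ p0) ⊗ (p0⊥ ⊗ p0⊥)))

Derivation trace:
[⊗]  ⊢ p3, p0, p0, p0, p0, ((p3⊥ ⊗ (p0⊥ ⊗ p0⊥)) ⊗ ((p0⊥ ⅋ p0) ⊗ (p0⊥ ⊗ p0⊥)))
  [⊗]  ⊢ p3, p0, p0, (p3⊥ ⊗ (p0⊥ ⊗ p0⊥))
    [Ax]  ⊢ p3, p3⊥
    [⊗]  ⊢ p0, p0, (p0⊥ ⊗ p0⊥)
      [Ax]  ⊢ p0, p0⊥
      [Ax]  ⊢ p0, p0⊥
  [⊗]  ⊢ p0, p0, ((p0⊥ ⅋ p0) ⊗ (p0⊥ ⊗ p0⊥))
    [⅋]  ⊢ (p0⊥ ⅋ p0)
      [Ax]  ⊢ p0, p0⊥
    [⊗]  ⊢ p0, p0, (p0⊥ ⊗ p0⊥)
      [Ax]  ⊢ p0, p0⊥
      [Ax]  ⊢ p0, p0⊥

Result: YES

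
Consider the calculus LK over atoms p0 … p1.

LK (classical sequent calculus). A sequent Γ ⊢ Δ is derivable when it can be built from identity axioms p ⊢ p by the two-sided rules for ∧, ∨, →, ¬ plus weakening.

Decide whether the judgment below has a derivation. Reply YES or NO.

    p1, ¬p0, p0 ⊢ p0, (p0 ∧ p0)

Derivation trace:
[∧R] p1, ¬p0, p0 ⊢ p0, (p0 ∧ p0)
  [WL] p0, p1 ⊢ p0, p0
    [WR] p0 ⊢ p0, p0
      [Ax] p0 ⊢ p0
  [¬L] p0, ¬p0 ⊢ p0
    [WR] p0 ⊢ p0, p0
      [Ax] p0 ⊢ p0

Result: YES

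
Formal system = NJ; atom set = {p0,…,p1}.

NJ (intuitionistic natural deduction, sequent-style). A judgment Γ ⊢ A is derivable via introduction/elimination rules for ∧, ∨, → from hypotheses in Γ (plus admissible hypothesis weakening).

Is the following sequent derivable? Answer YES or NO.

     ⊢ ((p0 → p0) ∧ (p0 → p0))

Derivation (root first):
[∧I]  ⊢ ((p0 → p0) ∧ (p0 → p0))
  [→I]  ⊢ (p0 → p0)
    [Ax] p0 ⊢ p0
  [→I]  ⊢ (p0 → p0)
    [Ax] p0 ⊢ p0

Result: YES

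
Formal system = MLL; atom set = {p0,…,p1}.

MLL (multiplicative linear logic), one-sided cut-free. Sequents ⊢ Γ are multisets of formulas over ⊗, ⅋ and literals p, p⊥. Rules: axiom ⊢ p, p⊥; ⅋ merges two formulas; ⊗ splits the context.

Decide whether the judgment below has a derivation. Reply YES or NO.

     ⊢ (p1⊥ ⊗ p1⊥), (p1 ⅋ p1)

Derivation trace:
[⅋]  ⊢ (p1⊥ ⊗ p1⊥), (p1 ⅋ p1)
  [⊗]  ⊢ p1, p1, (p1⊥ ⊗ p1⊥)
    [Ax]  ⊢ p1, p1⊥
    [Ax]  ⊢ p1, p1⊥

Result: YES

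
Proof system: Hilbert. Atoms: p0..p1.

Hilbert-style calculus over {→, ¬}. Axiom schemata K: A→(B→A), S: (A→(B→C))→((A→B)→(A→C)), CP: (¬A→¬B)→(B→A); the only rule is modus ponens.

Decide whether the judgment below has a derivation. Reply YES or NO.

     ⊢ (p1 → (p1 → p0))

Search for a countermodel by truth-table:
  v=00: Γ:[] Δ:[(p1 → (p1 → p0))=T] refutes=False
  v=01: Γ:[] Δ:[(p1 → (p1 → p0))=F] refutes=True  ← countermodel

Result: NO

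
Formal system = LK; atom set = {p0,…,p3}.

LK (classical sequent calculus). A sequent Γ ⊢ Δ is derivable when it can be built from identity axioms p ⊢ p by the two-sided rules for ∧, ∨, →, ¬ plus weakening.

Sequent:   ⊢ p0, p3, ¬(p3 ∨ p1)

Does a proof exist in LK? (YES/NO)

Enumerate valuations to refute Γ ⊢ Δ:
  v=0000: Γ:[] Δ:[p0=F, p3=F, ¬(p3 ∨ p1)=T] refutes=False
  v=0001: Γ:[] Δ:[p0=F, p3=T, ¬(p3 ∨ p1)=F] refutes=False
  v=0010: Γ:[] Δ:[p0=F, p3=F, ¬(p3 ∨ p1)=T] refutes=False
  v=0011: Γ:[] Δ:[p0=F, p3=T, ¬(p3 ∨ p1)=F] refutes=False
  v=0100: Γ:[] Δ:[p0=F, p3=F, ¬(p3 ∨ p1)=F] refutes=True  ← countermodel

Result: NO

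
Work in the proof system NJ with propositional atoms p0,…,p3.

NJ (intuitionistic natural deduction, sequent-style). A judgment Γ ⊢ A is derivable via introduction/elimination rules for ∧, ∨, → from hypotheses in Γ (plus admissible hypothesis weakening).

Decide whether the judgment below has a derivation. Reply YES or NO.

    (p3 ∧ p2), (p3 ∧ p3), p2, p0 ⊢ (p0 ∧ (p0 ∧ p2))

Derivation (root first):
[∧I] (p3 ∧ p2), (p3 ∧ p3), p2, p0 ⊢ (p0 ∧ (p0 ∧ p2))
  [Wk] p0, (p3 ∧ p3), (p3 ∧ p2) ⊢ p0
    [Wk] p0, (p3 ∧ p3) ⊢ p0
      [Ax] p0 ⊢ p0
  [∧I] (p3 ∧ p2), p2, (p3 ∧ p3), p0 ⊢ (p0 ∧ p2)
    [Wk] p0, (p3 ∧ p3), (p3 ∧ p2) ⊢ p0
      [Wk] p0, (p3 ∧ p3) ⊢ p0
        [Ax] p0 ⊢ p0
    [Ax] p2 ⊢ p2

Result: YES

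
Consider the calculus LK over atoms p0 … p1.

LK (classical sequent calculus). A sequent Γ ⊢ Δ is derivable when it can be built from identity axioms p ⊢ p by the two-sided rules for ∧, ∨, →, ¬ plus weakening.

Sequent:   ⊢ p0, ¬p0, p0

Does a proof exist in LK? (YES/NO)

Proof tree:
[WR]  ⊢ p0, ¬p0, p0
  [¬R]  ⊢ p0, ¬p0
    [Ax] p0 ⊢ p0

Result: YES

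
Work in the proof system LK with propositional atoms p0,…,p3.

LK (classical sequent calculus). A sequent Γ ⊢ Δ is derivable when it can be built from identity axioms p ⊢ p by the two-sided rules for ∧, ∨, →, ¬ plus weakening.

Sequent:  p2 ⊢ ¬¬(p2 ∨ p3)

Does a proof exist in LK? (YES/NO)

Proof tree:
[¬R] p2 ⊢ ¬¬(p2 ∨ p3)
  [¬L] p2, ¬(p2 ∨ p3) ⊢ 
    [∨R] p2 ⊢ (p2 ∨ p3)
      [WR] p2 ⊢ p2, p3
        [Ax] p2 ⊢ p2

Result: YES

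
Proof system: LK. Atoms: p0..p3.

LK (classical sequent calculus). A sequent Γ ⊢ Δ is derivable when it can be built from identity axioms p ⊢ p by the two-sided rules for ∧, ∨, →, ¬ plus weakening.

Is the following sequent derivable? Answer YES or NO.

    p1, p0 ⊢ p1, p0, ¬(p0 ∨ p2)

Derivation trace:
[¬R] p1, p0 ⊢ p1, p0, ¬(p0 ∨ p2)
  [WL] p1, (p0 ∨ p2), p0 ⊢ p1, p0
    [∨L] p1, (p0 ∨ p2) ⊢ p1, p0
      [Ax] p0 ⊢ p0
      [WL] p1, p2 ⊢ p1
        [Ax] p1 ⊢ p1

Result: YES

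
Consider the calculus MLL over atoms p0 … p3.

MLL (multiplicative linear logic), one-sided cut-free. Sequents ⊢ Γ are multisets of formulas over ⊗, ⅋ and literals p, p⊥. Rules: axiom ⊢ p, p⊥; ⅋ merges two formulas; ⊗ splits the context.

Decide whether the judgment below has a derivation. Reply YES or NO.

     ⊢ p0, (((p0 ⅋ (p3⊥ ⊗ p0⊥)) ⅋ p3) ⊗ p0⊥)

Proof tree:
[⊗]  ⊢ p0, (((p0 ⅋ (p3⊥ ⊗ p0⊥)) ⅋ p3) ⊗ p0⊥)
  [⅋]  ⊢ ((p0 ⅋ (p3⊥ ⊗ p0⊥)) ⅋ p3)
    [⅋]  ⊢ p3, (p0 ⅋ (p3⊥ ⊗ p0⊥))
      [⊗]  ⊢ p3, p0, (p3⊥ ⊗ p0⊥)
        [Ax]  ⊢ p3, p3⊥
        [Ax]  ⊢ p0, p0⊥
  [Ax]  ⊢ p0, p0⊥

Result: YES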